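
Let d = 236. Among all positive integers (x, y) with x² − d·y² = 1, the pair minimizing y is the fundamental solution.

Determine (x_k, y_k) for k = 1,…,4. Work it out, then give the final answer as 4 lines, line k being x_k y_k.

561799 36570
631236232801 41089978860
709255768702176199 46168618067101710
796918363201596536611201 51874966922918257173720

d=236: √d = [15; 2,1,3,5,1,6,1,5,3,1,2,30] (ℓ=12, even), read p_11/q_11
k=0  a_k=15  p_k/q_k = 15/1
k=1  a_k=2  p_k/q_k = 31/2
k=2  a_k=1  p_k/q_k = 46/3
k=3  a_k=3  p_k/q_k = 169/11
…
k=6  a_k=6  p_k/q_k = 7251/472
k=7  a_k=1  p_k/q_k = 8311/541
…
k=10  a_k=1  p_k/q_k = 203535/13249
k=11  a_k=2  p_k/q_k = 561799/36570
→ (561799, 36570).  Check: 561799²=315618116401, 236·36570²=315618116400, difference 1.
(561799+36570√236)^2 = 631236232801 + 41089978860√236
(561799+36570√236)^3 = 709255768702176199 + 46168618067101710√236
(561799+36570√236)^4 = 796918363201596536611201 + 51874966922918257173720√236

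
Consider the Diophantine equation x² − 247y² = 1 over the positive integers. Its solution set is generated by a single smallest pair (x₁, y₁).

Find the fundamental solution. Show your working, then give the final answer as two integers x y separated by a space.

d=247: √d = [15; 1,2,1,1,9,1,9,1,1,2,1,30] (ℓ=12, even), read p_11/q_11
k=0  a_k=15  p_k/q_k = 15/1
k=1  a_k=1  p_k/q_k = 16/1
…
k=3  a_k=1  p_k/q_k = 63/4
…
k=5  a_k=9  p_k/q_k = 1053/67
…
k=8  a_k=1  p_k/q_k = 12683/807
…
k=10  a_k=2  p_k/q_k = 61089/3887
k=11  a_k=1  p_k/q_k = 85292/5427
(x₁, y₁) = (85292, 5427);  85292² − 247·5427² = 1 ✓

85292 5427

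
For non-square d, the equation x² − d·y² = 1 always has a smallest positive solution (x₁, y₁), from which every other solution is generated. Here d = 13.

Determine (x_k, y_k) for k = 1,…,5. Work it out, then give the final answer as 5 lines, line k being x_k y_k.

649 180
842401 233640
1093435849 303264540
1419278889601 393637139280
1842222905266249 510940703520900

d=13: √d = [3; 1,1,1,1,6] (ℓ=5, odd), read p_9/q_9
k=0  a_k=3  p_k/q_k = 3/1
k=1  a_k=1  p_k/q_k = 4/1
…
k=3  a_k=1  p_k/q_k = 11/3
k=4  a_k=1  p_k/q_k = 18/5
k=5  a_k=6  p_k/q_k = 119/33
…
k=8  a_k=1  p_k/q_k = 393/109
k=9  a_k=1  p_k/q_k = 649/180
fundamental: x₁=649, y₁=180  (since 421201 − 13·32400 = 1)
n=2: (649,180)∘(649,180) = (649·649+13·180·180, 649·180+180·649) = (842401,233640)
n=3: (842401,233640)∘(649,180) = (649·842401+13·180·233640, 649·233640+180·842401) = (1093435849,303264540)
n=4: (1093435849,303264540)∘(649,180) = (649·1093435849+13·180·303264540, 649·303264540+180·1093435849) = (1419278889601,393637139280)
n=5: (1419278889601,393637139280)∘(649,180) = (649·1419278889601+13·180·393637139280, 649·393637139280+180·1419278889601) = (1842222905266249,510940703520900)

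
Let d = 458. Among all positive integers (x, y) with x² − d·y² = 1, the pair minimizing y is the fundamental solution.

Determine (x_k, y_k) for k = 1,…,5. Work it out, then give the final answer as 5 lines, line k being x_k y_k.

22899 1070
1048728401 49003860
48029663286099 2244278779210
2199662518128033601 102783479481255720
100740143957198019572499 4707277791038270685350

√458 → a₀=21, period (2,2,42); ℓ=3 odd so k=5
k=0  a_k=21  p_k/q_k = 21/1
…
k=3  a_k=42  p_k/q_k = 4537/212
k=4  a_k=2  p_k/q_k = 9181/429
k=5  a_k=2  p_k/q_k = 22899/1070
→ (22899, 1070).  Check: 22899²=524364201, 458·1070²=524364200, difference 1.
(22899+1070√458)^2 = 1048728401 + 49003860√458
(22899+1070√458)^3 = 48029663286099 + 2244278779210√458
(22899+1070√458)^4 = 2199662518128033601 + 102783479481255720√458
(22899+1070√458)^5 = 100740143957198019572499 + 4707277791038270685350√458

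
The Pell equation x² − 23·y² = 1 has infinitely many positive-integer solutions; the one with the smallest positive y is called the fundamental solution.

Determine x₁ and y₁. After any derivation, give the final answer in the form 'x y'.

24 5

[4; 1,3,1,8] for √23; ℓ=4 ⇒ convergent index 3
k=0  a_k=4  p_k/q_k = 4/1
k=1  a_k=1  p_k/q_k = 5/1
k=2  a_k=3  p_k/q_k = 19/4
k=3  a_k=1  p_k/q_k = 24/5
→ (24, 5).  Check: 24²=576, 23·5²=575, difference 1.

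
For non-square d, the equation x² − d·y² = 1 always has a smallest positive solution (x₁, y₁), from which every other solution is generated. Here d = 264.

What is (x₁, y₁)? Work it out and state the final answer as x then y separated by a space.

65 4

[16; 4,32] for √264; ℓ=2 ⇒ convergent index 1
k=0  a_k=16  p_k/q_k = 16/1
k=1  a_k=4  p_k/q_k = 65/4
(x₁, y₁) = (65, 4);  65² − 264·4² = 1 ✓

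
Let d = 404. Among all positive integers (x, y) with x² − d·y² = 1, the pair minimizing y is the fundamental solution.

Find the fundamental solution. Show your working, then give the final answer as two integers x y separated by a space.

201 10

√404 → a₀=20, period (10,40); ℓ=2 even so k=1
k=0  a_k=20  p_k/q_k = 20/1
k=1  a_k=10  p_k/q_k = 201/10
→ (201, 10).  Check: 201²=40401, 404·10²=40400, difference 1.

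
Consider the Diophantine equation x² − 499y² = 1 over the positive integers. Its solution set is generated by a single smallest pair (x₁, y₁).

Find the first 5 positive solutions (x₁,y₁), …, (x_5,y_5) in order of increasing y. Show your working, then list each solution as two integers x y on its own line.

4490 201
40320199 1804980
362075382530 16208720199
3251436894799201 145554305582040
29197902953221442450 1307077647917999001

[22; 2,1,21,1,2,44] for √499; ℓ=6 ⇒ convergent index 5
i=0: a=22 ⇒ p=22, q=1
…
i=2: a=1 ⇒ p=67, q=3
i=3: a=21 ⇒ p=1452, q=65
i=4: a=1 ⇒ p=1519, q=68
i=5: a=2 ⇒ p=4490, q=201
(x₁, y₁) = (4490, 201);  4490² − 499·201² = 1 ✓
n=2: (4490,201)∘(4490,201) = (4490·4490+499·201·201, 4490·201+201·4490) = (40320199,1804980)
n=3: (40320199,1804980)∘(4490,201) = (4490·40320199+499·201·1804980, 4490·1804980+201·40320199) = (362075382530,16208720199)
n=4: (362075382530,16208720199)∘(4490,201) = (4490·362075382530+499·201·16208720199, 4490·16208720199+201·362075382530) = (3251436894799201,145554305582040)
n=5: (3251436894799201,145554305582040)∘(4490,201) = (4490·3251436894799201+499·201·145554305582040, 4490·145554305582040+201·3251436894799201) = (29197902953221442450,1307077647917999001)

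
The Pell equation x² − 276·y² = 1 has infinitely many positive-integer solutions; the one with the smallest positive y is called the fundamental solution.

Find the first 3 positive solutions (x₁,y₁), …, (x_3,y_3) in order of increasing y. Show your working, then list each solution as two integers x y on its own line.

7775 468
120901249 7277400
1880014414175 113163569532

[16; 1,1,1,1,2,2,2,1,1,1,1,32] for √276; ℓ=12 ⇒ convergent index 11
k=0  a_k=16  p_k/q_k = 16/1
…
k=3  a_k=1  p_k/q_k = 50/3
k=4  a_k=1  p_k/q_k = 83/5
k=5  a_k=2  p_k/q_k = 216/13
…
k=7  a_k=2  p_k/q_k = 1246/75
…
k=10  a_k=1  p_k/q_k = 4768/287
k=11  a_k=1  p_k/q_k = 7775/468
fundamental: x₁=7775, y₁=468  (since 60450625 − 276·219024 = 1)
n=2: (7775,468)∘(7775,468) = (7775·7775+276·468·468, 7775·468+468·7775) = (120901249,7277400)
n=3: (120901249,7277400)∘(7775,468) = (7775·120901249+276·468·7277400, 7775·7277400+468·120901249) = (1880014414175,113163569532)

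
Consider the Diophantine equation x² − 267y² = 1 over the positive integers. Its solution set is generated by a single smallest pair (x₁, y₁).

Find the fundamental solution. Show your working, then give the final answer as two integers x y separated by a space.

2402 147

d=267: √d = [16; 2,1,15,1,2,32] (ℓ=6, even), read p_5/q_5
a_0=16:  p_0=16·1+0=16,  q_0=16·0+1=1
a_1=2:  p_1=2·16+1=33,  q_1=2·1+0=2
…
a_4=1:  p_4=1·768+49=817,  q_4=1·47+3=50
a_5=2:  p_5=2·817+768=2402,  q_5=2·50+47=147
fundamental: x₁=2402, y₁=147  (since 5769604 − 267·21609 = 1)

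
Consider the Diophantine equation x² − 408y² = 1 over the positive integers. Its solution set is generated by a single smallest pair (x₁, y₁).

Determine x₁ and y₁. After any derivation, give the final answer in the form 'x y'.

√408 = [20; 5,40, …], period ℓ=2 (even) → k=1
i=0: a=20 ⇒ p=20, q=1
i=1: a=5 ⇒ p=101, q=5
(x₁, y₁) = (101, 5);  101² − 408·5² = 1 ✓

101 5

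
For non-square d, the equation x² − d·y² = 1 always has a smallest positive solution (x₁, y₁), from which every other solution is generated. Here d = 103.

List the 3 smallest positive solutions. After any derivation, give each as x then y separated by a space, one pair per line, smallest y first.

d=103: √d = [10; 6,1,2,1,1,9,1,1,2,1,6,20] (ℓ=12, even), read p_11/q_11
k=0  a_k=10  p_k/q_k = 10/1
k=1  a_k=6  p_k/q_k = 61/6
…
k=3  a_k=2  p_k/q_k = 203/20
…
k=5  a_k=1  p_k/q_k = 477/47
k=6  a_k=9  p_k/q_k = 4567/450
k=7  a_k=1  p_k/q_k = 5044/497
…
k=9  a_k=2  p_k/q_k = 24266/2391
k=10  a_k=1  p_k/q_k = 33877/3338
k=11  a_k=6  p_k/q_k = 227528/22419
fundamental: x₁=227528, y₁=22419  (since 51768990784 − 103·502611561 = 1)
(227528+22419√103)^2 = 103537981567 + 10201900464√103
(227528+22419√103)^3 = 47115579739725224 + 4642436017523565√103

227528 22419
103537981567 10201900464
47115579739725224 4642436017523565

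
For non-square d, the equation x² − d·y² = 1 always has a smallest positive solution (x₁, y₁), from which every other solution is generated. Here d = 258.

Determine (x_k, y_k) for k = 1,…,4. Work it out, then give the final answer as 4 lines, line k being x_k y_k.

√258 = [16; 16,32, …], period ℓ=2 (even) → k=1
i=0: a=16 ⇒ p=16, q=1
i=1: a=16 ⇒ p=257, q=16
fundamental: x₁=257, y₁=16  (since 66049 − 258·256 = 1)
n=2: (257,16)∘(257,16) = (257·257+258·16·16, 257·16+16·257) = (132097,8224)
n=3: (132097,8224)∘(257,16) = (257·132097+258·16·8224, 257·8224+16·132097) = (67897601,4227120)
n=4: (67897601,4227120)∘(257,16) = (257·67897601+258·16·4227120, 257·4227120+16·67897601) = (34899234817,2172731456)

257 16
132097 8224
67897601 4227120
34899234817 2172731456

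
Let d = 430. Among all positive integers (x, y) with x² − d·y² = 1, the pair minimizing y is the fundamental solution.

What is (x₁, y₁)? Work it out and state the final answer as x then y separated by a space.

2862251 138030

√430 = [20; 1,2,1,3,1,…,2,1,40, …], period ℓ=14 (even) → k=13
i=0: a=20 ⇒ p=20, q=1
…
i=2: a=2 ⇒ p=62, q=3
i=3: a=1 ⇒ p=83, q=4
i=4: a=3 ⇒ p=311, q=15
i=5: a=1 ⇒ p=394, q=19
i=6: a=6 ⇒ p=2675, q=129
i=7: a=8 ⇒ p=21794, q=1051
i=8: a=6 ⇒ p=133439, q=6435
i=9: a=1 ⇒ p=155233, q=7486
…
i=12: a=2 ⇒ p=2107880, q=101651
i=13: a=1 ⇒ p=2862251, q=138030
(x₁, y₁) = (2862251, 138030);  2862251² − 430·138030² = 1 ✓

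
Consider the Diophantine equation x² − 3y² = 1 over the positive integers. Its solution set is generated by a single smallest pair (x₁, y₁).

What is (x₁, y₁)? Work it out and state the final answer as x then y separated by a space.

2 1

√3 = [1; 1,2, …], period ℓ=2 (even) → k=1
i=0: a=1 ⇒ p=1, q=1
i=1: a=1 ⇒ p=2, q=1
(x₁, y₁) = (2, 1);  2² − 3·1² = 1 ✓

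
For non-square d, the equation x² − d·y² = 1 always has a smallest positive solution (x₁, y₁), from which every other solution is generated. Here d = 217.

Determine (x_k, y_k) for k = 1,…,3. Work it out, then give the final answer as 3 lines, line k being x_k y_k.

3844063 260952
29553640695937 2006231855952
227212113429087499999 15424163293772565000

√217 → a₀=14, period (1,2,1,2,1,…,2,1,28); ℓ=16 even so k=15
k=0  a_k=14  p_k/q_k = 14/1
…
k=2  a_k=2  p_k/q_k = 44/3
…
k=4  a_k=2  p_k/q_k = 162/11
k=5  a_k=1  p_k/q_k = 221/15
k=6  a_k=1  p_k/q_k = 383/26
k=7  a_k=9  p_k/q_k = 3668/249
k=8  a_k=4  p_k/q_k = 15055/1022
…
k=10  a_k=1  p_k/q_k = 154218/10469
k=11  a_k=1  p_k/q_k = 293381/19916
…
k=13  a_k=1  p_k/q_k = 1034361/70217
k=14  a_k=2  p_k/q_k = 2809702/190735
k=15  a_k=1  p_k/q_k = 3844063/260952
→ (3844063, 260952).  Check: 3844063²=14776820347969, 217·260952²=14776820347968, difference 1.
(x_2, y_2) = (3844063·3844063 + 217·260952·260952, 3844063·260952 + 260952·3844063) = (29553640695937, 2006231855952)
(x_3, y_3) = (3844063·29553640695937 + 217·260952·2006231855952, 3844063·2006231855952 + 260952·29553640695937) = (227212113429087499999, 15424163293772565000)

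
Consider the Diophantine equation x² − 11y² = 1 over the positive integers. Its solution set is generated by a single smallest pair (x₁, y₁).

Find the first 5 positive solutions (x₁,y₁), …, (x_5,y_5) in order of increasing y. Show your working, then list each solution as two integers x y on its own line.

10 3
199 60
3970 1197
79201 23880
1580050 476403

√11 = [3; 3,6, …], period ℓ=2 (even) → k=1
a_0=3:  p_0=3·1+0=3,  q_0=3·0+1=1
a_1=3:  p_1=3·3+1=10,  q_1=3·1+0=3
fundamental: x₁=10, y₁=3  (since 100 − 11·9 = 1)
(10+3√11)^2 = 199 + 60√11
(10+3√11)^3 = 3970 + 1197√11
(10+3√11)^4 = 79201 + 23880√11
(10+3√11)^5 = 1580050 + 476403√11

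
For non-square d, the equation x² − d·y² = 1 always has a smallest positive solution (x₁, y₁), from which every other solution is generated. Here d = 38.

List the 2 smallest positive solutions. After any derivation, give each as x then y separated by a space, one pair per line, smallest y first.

37 6
2737 444

d=38: √d = [6; 6,12] (ℓ=2, even), read p_1/q_1
i=0: a=6 ⇒ p=6, q=1
i=1: a=6 ⇒ p=37, q=6
(x₁, y₁) = (37, 6);  37² − 38·6² = 1 ✓
(37+6√38)^2 = 2737 + 444√38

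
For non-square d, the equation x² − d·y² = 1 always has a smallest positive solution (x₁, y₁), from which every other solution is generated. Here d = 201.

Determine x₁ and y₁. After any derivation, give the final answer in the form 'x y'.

515095 36332

√201 = [14; 5,1,1,1,2,…,1,5,28, …], period ℓ=14 (even) → k=13
step 0: (14, 1)  from 14·(1,0) + (0,1)
step 1: (71, 5)  from 5·(14,1) + (1,0)
…
step 3: (156, 11)  from 1·(85,6) + (71,5)
step 4: (241, 17)  from 1·(156,11) + (85,6)
step 5: (638, 45)  from 2·(241,17) + (156,11)
step 6: (879, 62)  from 1·(638,45) + (241,17)
…
step 8: (8549, 603)  from 1·(7670,541) + (879,62)
…
step 10: (33317, 2350)  from 1·(24768,1747) + (8549,603)
step 11: (58085, 4097)  from 1·(33317,2350) + (24768,1747)
step 12: (91402, 6447)  from 1·(58085,4097) + (33317,2350)
step 13: (515095, 36332)  from 5·(91402,6447) + (58085,4097)
→ (515095, 36332).  Check: 515095²=265322859025, 201·36332²=265322859024, difference 1.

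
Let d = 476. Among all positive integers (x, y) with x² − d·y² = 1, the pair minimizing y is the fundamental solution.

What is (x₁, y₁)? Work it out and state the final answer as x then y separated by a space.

√476 → a₀=21, period (1,4,2,10,2,4,1,42); ℓ=8 even so k=7
step 0: (21, 1)  from 21·(1,0) + (0,1)
step 1: (22, 1)  from 1·(21,1) + (1,0)
step 2: (109, 5)  from 4·(22,1) + (21,1)
…
step 6: (23541, 1079)  from 4·(5258,241) + (2509,115)
step 7: (28799, 1320)  from 1·(23541,1079) + (5258,241)
→ (28799, 1320).  Check: 28799²=829382401, 476·1320²=829382400, difference 1.

28799 1320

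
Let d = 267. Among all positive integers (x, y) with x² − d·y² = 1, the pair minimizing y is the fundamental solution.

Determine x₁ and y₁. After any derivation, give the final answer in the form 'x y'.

d=267: √d = [16; 2,1,15,1,2,32] (ℓ=6, even), read p_5/q_5
i=0: a=16 ⇒ p=16, q=1
i=1: a=2 ⇒ p=33, q=2
i=2: a=1 ⇒ p=49, q=3
i=3: a=15 ⇒ p=768, q=47
i=4: a=1 ⇒ p=817, q=50
i=5: a=2 ⇒ p=2402, q=147
(x₁, y₁) = (2402, 147);  2402² − 267·147² = 1 ✓

2402 147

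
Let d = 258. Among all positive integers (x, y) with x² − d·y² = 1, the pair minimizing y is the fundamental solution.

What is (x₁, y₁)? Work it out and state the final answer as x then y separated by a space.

257 16

d=258: √d = [16; 16,32] (ℓ=2, even), read p_1/q_1
step 0: (16, 1)  from 16·(1,0) + (0,1)
step 1: (257, 16)  from 16·(16,1) + (1,0)
fundamental: x₁=257, y₁=16  (since 66049 − 258·256 = 1)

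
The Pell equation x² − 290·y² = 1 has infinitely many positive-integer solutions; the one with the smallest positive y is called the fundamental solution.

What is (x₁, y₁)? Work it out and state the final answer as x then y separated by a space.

579 34

√290 = [17; 34, …], period ℓ=1 (odd) → k=1
a_0=17:  p_0=17·1+0=17,  q_0=17·0+1=1
a_1=34:  p_1=34·17+1=579,  q_1=34·1+0=34
fundamental: x₁=579, y₁=34  (since 335241 − 290·1156 = 1)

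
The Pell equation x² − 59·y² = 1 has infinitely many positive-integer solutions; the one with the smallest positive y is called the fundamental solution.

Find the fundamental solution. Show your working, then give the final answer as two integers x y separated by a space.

530 69

√59 → a₀=7, period (1,2,7,2,1,14); ℓ=6 even so k=5
step 0: (7, 1)  from 7·(1,0) + (0,1)
…
step 3: (169, 22)  from 7·(23,3) + (8,1)
step 4: (361, 47)  from 2·(169,22) + (23,3)
step 5: (530, 69)  from 1·(361,47) + (169,22)
fundamental: x₁=530, y₁=69  (since 280900 − 59·4761 = 1)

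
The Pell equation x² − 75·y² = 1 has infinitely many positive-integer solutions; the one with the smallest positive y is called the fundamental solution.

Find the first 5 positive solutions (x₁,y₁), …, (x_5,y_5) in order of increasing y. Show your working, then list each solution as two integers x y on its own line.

√75 → a₀=8, period (1,1,1,16); ℓ=4 even so k=3
i=0: a=8 ⇒ p=8, q=1
…
i=2: a=1 ⇒ p=17, q=2
i=3: a=1 ⇒ p=26, q=3
fundamental: x₁=26, y₁=3  (since 676 − 75·9 = 1)
(26+3√75)^2 = 1351 + 156√75
(26+3√75)^3 = 70226 + 8109√75
(26+3√75)^4 = 3650401 + 421512√75
(26+3√75)^5 = 189750626 + 21910515√75

26 3
1351 156
70226 8109
3650401 421512
189750626 21910515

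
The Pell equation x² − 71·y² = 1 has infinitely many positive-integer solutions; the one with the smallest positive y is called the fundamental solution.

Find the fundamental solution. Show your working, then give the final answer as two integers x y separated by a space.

√71 = [8; 2,2,1,7,1,2,2,16, …], period ℓ=8 (even) → k=7
k=0  a_k=8  p_k/q_k = 8/1
…
k=2  a_k=2  p_k/q_k = 42/5
…
k=4  a_k=7  p_k/q_k = 455/54
…
k=6  a_k=2  p_k/q_k = 1483/176
k=7  a_k=2  p_k/q_k = 3480/413
→ (3480, 413).  Check: 3480²=12110400, 71·413²=12110399, difference 1.

3480 413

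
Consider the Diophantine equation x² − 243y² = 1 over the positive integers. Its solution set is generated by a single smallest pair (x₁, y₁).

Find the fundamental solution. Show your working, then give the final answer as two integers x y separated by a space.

70226 4505

√243 → a₀=15, period (1,1,2,3,15,3,2,1,1,30); ℓ=10 even so k=9
a_0=15:  p_0=15·1+0=15,  q_0=15·0+1=1
a_1=1:  p_1=1·15+1=16,  q_1=1·1+0=1
…
a_3=2:  p_3=2·31+16=78,  q_3=2·2+1=5
…
a_8=1:  p_8=1·28901+12424=41325,  q_8=1·1854+797=2651
a_9=1:  p_9=1·41325+28901=70226,  q_9=1·2651+1854=4505
→ (70226, 4505).  Check: 70226²=4931691076, 243·4505²=4931691075, difference 1.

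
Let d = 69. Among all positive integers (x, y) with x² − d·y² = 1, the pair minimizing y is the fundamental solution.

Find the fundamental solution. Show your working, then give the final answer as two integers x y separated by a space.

√69 → a₀=8, period (3,3,1,4,1,3,3,16); ℓ=8 even so k=7
step 0: (8, 1)  from 8·(1,0) + (0,1)
step 1: (25, 3)  from 3·(8,1) + (1,0)
step 2: (83, 10)  from 3·(25,3) + (8,1)
step 3: (108, 13)  from 1·(83,10) + (25,3)
…
step 6: (2384, 287)  from 3·(623,75) + (515,62)
step 7: (7775, 936)  from 3·(2384,287) + (623,75)
→ (7775, 936).  Check: 7775²=60450625, 69·936²=60450624, difference 1.

7775 936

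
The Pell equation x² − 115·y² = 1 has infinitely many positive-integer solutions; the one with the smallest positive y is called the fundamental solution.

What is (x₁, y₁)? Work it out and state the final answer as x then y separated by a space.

1126 105

[10; 1,2,1,1,1,1,1,2,1,20] for √115; ℓ=10 ⇒ convergent index 9
step 0: (10, 1)  from 10·(1,0) + (0,1)
step 1: (11, 1)  from 1·(10,1) + (1,0)
…
step 3: (43, 4)  from 1·(32,3) + (11,1)
…
step 5: (118, 11)  from 1·(75,7) + (43,4)
step 6: (193, 18)  from 1·(118,11) + (75,7)
step 7: (311, 29)  from 1·(193,18) + (118,11)
step 8: (815, 76)  from 2·(311,29) + (193,18)
step 9: (1126, 105)  from 1·(815,76) + (311,29)
fundamental: x₁=1126, y₁=105  (since 1267876 − 115·11025 = 1)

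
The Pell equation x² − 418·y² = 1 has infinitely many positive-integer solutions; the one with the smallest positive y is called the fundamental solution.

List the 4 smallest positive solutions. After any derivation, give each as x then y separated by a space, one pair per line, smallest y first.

33857 1656
2292592897 112134384
155240635393601 7593067676520
10511964382749705217 514156984535740896

d=418: √d = [20; 2,4,20,4,2,40] (ℓ=6, even), read p_5/q_5
step 0: (20, 1)  from 20·(1,0) + (0,1)
step 1: (41, 2)  from 2·(20,1) + (1,0)
…
step 3: (3721, 182)  from 20·(184,9) + (41,2)
step 4: (15068, 737)  from 4·(3721,182) + (184,9)
step 5: (33857, 1656)  from 2·(15068,737) + (3721,182)
fundamental: x₁=33857, y₁=1656  (since 1146296449 − 418·2742336 = 1)
(33857+1656√418)^2 = 2292592897 + 112134384√418
(33857+1656√418)^3 = 155240635393601 + 7593067676520√418
(33857+1656√418)^4 = 10511964382749705217 + 514156984535740896√418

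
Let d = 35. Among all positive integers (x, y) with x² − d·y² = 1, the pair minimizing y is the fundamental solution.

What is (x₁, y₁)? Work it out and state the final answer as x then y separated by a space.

[5; 1,10] for √35; ℓ=2 ⇒ convergent index 1
k=0  a_k=5  p_k/q_k = 5/1
k=1  a_k=1  p_k/q_k = 6/1
(x₁, y₁) = (6, 1);  6² − 35·1² = 1 ✓

6 1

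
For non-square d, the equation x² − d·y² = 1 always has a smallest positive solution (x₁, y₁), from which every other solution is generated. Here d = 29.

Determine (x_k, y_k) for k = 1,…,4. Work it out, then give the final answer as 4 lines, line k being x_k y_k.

9801 1820
192119201 35675640
3765920568201 699313893460
73819574785756801 13707950903927280

[5; 2,1,1,2,10] for √29; ℓ=5 ⇒ convergent index 9
step 0: (5, 1)  from 5·(1,0) + (0,1)
…
step 2: (16, 3)  from 1·(11,2) + (5,1)
step 3: (27, 5)  from 1·(16,3) + (11,2)
step 4: (70, 13)  from 2·(27,5) + (16,3)
…
step 6: (1524, 283)  from 2·(727,135) + (70,13)
…
step 8: (3775, 701)  from 1·(2251,418) + (1524,283)
step 9: (9801, 1820)  from 2·(3775,701) + (2251,418)
fundamental: x₁=9801, y₁=1820  (since 96059601 − 29·3312400 = 1)
n=2: (9801,1820)∘(9801,1820) = (9801·9801+29·1820·1820, 9801·1820+1820·9801) = (192119201,35675640)
n=3: (192119201,35675640)∘(9801,1820) = (9801·192119201+29·1820·35675640, 9801·35675640+1820·192119201) = (3765920568201,699313893460)
n=4: (3765920568201,699313893460)∘(9801,1820) = (9801·3765920568201+29·1820·699313893460, 9801·699313893460+1820·3765920568201) = (73819574785756801,13707950903927280)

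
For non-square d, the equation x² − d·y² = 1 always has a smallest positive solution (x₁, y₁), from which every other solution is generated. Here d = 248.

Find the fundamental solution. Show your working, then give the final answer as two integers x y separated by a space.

√248 = [15; 1,2,1,30, …], period ℓ=4 (even) → k=3
k=0  a_k=15  p_k/q_k = 15/1
k=1  a_k=1  p_k/q_k = 16/1
k=2  a_k=2  p_k/q_k = 47/3
k=3  a_k=1  p_k/q_k = 63/4
(x₁, y₁) = (63, 4);  63² − 248·4² = 1 ✓

63 4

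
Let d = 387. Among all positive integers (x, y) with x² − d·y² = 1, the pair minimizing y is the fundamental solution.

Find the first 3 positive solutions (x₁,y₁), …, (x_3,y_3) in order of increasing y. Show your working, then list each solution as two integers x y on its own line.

√387 = [19; 1,2,19,2,1,38, …], period ℓ=6 (even) → k=5
i=0: a=19 ⇒ p=19, q=1
i=1: a=1 ⇒ p=20, q=1
…
i=3: a=19 ⇒ p=1141, q=58
i=4: a=2 ⇒ p=2341, q=119
i=5: a=1 ⇒ p=3482, q=177
→ (3482, 177).  Check: 3482²=12124324, 387·177²=12124323, difference 1.
(3482+177√387)^2 = 24248647 + 1232628√387
(3482+177√387)^3 = 168867574226 + 8584021215√387

3482 177
24248647 1232628
168867574226 8584021215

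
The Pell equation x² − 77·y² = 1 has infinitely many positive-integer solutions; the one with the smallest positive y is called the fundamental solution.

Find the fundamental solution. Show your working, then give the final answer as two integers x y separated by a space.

d=77: √d = [8; 1,3,2,3,1,16] (ℓ=6, even), read p_5/q_5
i=0: a=8 ⇒ p=8, q=1
…
i=3: a=2 ⇒ p=79, q=9
i=4: a=3 ⇒ p=272, q=31
i=5: a=1 ⇒ p=351, q=40
(x₁, y₁) = (351, 40);  351² − 77·40² = 1 ✓

351 40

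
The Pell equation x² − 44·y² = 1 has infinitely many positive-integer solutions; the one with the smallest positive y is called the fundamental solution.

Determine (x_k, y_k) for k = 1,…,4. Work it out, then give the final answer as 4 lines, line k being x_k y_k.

199 30
79201 11940
31521799 4752090
12545596801 1891319880

d=44: √d = [6; 1,1,1,2,1,1,1,12] (ℓ=8, even), read p_7/q_7
i=0: a=6 ⇒ p=6, q=1
i=1: a=1 ⇒ p=7, q=1
…
i=3: a=1 ⇒ p=20, q=3
…
i=5: a=1 ⇒ p=73, q=11
i=6: a=1 ⇒ p=126, q=19
i=7: a=1 ⇒ p=199, q=30
fundamental: x₁=199, y₁=30  (since 39601 − 44·900 = 1)
k=2:  x_2 = 199·199+44·30·30 = 79201,  y_2 = 199·30+30·199 = 11940
k=3:  x_3 = 199·79201+44·30·11940 = 31521799,  y_3 = 199·11940+30·79201 = 4752090
k=4:  x_4 = 199·31521799+44·30·4752090 = 12545596801,  y_4 = 199·4752090+30·31521799 = 1891319880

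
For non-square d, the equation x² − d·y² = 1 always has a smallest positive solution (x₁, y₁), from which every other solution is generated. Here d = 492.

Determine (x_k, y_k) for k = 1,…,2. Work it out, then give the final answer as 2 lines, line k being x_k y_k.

√492 = [22; 5,1,1,10,1,1,5,44, …], period ℓ=8 (even) → k=7
step 0: (22, 1)  from 22·(1,0) + (0,1)
…
step 5: (2817, 127)  from 1·(2573,116) + (244,11)
step 6: (5390, 243)  from 1·(2817,127) + (2573,116)
step 7: (29767, 1342)  from 5·(5390,243) + (2817,127)
fundamental: x₁=29767, y₁=1342  (since 886074289 − 492·1800964 = 1)
(29767+1342√492)^2 = 1772148577 + 79894628√492

29767 1342
1772148577 79894628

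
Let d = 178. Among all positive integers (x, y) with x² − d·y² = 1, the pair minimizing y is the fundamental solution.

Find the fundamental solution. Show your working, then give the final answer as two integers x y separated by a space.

1601 120

√178 = [13; 2,1,12,1,2,26, …], period ℓ=6 (even) → k=5
k=0  a_k=13  p_k/q_k = 13/1
k=1  a_k=2  p_k/q_k = 27/2
…
k=4  a_k=1  p_k/q_k = 547/41
k=5  a_k=2  p_k/q_k = 1601/120
(x₁, y₁) = (1601, 120);  1601² − 178·120² = 1 ✓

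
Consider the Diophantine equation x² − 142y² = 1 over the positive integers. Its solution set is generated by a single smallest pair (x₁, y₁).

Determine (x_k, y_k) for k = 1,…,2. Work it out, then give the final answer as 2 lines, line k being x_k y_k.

143 12
40897 3432

d=142: √d = [11; 1,10,1,22] (ℓ=4, even), read p_3/q_3
k=0  a_k=11  p_k/q_k = 11/1
k=1  a_k=1  p_k/q_k = 12/1
k=2  a_k=10  p_k/q_k = 131/11
k=3  a_k=1  p_k/q_k = 143/12
fundamental: x₁=143, y₁=12  (since 20449 − 142·144 = 1)
k=2:  x_2 = 143·143+142·12·12 = 40897,  y_2 = 143·12+12·143 = 3432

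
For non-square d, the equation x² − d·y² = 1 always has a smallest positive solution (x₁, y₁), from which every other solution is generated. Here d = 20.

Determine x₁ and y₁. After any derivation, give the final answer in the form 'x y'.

9 2

d=20: √d = [4; 2,8] (ℓ=2, even), read p_1/q_1
k=0  a_k=4  p_k/q_k = 4/1
k=1  a_k=2  p_k/q_k = 9/2
(x₁, y₁) = (9, 2);  9² − 20·2² = 1 ✓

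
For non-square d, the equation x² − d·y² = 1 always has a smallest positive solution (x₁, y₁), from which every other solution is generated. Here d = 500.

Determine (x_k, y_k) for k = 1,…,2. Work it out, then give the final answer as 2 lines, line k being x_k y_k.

930249 41602
1730726404001 77400437796

√500 = [22; 2,1,3,2,1,…,1,2,44, …], period ℓ=14 (even) → k=13
k=0  a_k=22  p_k/q_k = 22/1
k=1  a_k=2  p_k/q_k = 45/2
k=2  a_k=1  p_k/q_k = 67/3
…
k=4  a_k=2  p_k/q_k = 559/25
…
k=8  a_k=1  p_k/q_k = 15809/707
k=9  a_k=1  p_k/q_k = 30254/1353
k=10  a_k=2  p_k/q_k = 76317/3413
k=11  a_k=3  p_k/q_k = 259205/11592
k=12  a_k=1  p_k/q_k = 335522/15005
k=13  a_k=2  p_k/q_k = 930249/41602
fundamental: x₁=930249, y₁=41602  (since 865363202001 − 500·1730726404 = 1)
(930249+41602√500)^2 = 1730726404001 + 77400437796√500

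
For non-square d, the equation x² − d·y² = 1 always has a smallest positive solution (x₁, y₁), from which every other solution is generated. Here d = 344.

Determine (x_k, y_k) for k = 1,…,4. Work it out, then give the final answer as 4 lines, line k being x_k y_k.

√344 = [18; 1,1,4,1,3,1,4,1,1,36, …], period ℓ=10 (even) → k=9
step 0: (18, 1)  from 18·(1,0) + (0,1)
step 1: (19, 1)  from 1·(18,1) + (1,0)
step 2: (37, 2)  from 1·(19,1) + (18,1)
step 3: (167, 9)  from 4·(37,2) + (19,1)
step 4: (204, 11)  from 1·(167,9) + (37,2)
step 5: (779, 42)  from 3·(204,11) + (167,9)
step 6: (983, 53)  from 1·(779,42) + (204,11)
step 7: (4711, 254)  from 4·(983,53) + (779,42)
step 8: (5694, 307)  from 1·(4711,254) + (983,53)
step 9: (10405, 561)  from 1·(5694,307) + (4711,254)
fundamental: x₁=10405, y₁=561  (since 108264025 − 344·314721 = 1)
(x_2, y_2) = (10405·10405 + 344·561·561, 10405·561 + 561·10405) = (216528049, 11674410)
(x_3, y_3) = (10405·216528049 + 344·561·11674410, 10405·11674410 + 561·216528049) = (4505948689285, 242944471539)
(x_4, y_4) = (10405·4505948689285 + 344·561·242944471539, 10405·242944471539 + 561·4505948689285) = (93768792007492801, 5055674441052180)

10405 561
216528049 11674410
4505948689285 242944471539
93768792007492801 5055674441052180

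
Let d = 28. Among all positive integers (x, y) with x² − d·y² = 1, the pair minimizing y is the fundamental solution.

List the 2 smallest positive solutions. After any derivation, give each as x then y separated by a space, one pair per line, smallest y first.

d=28: √d = [5; 3,2,3,10] (ℓ=4, even), read p_3/q_3
step 0: (5, 1)  from 5·(1,0) + (0,1)
step 1: (16, 3)  from 3·(5,1) + (1,0)
step 2: (37, 7)  from 2·(16,3) + (5,1)
step 3: (127, 24)  from 3·(37,7) + (16,3)
→ (127, 24).  Check: 127²=16129, 28·24²=16128, difference 1.
n=2: (127,24)∘(127,24) = (127·127+28·24·24, 127·24+24·127) = (32257,6096)

127 24
32257 6096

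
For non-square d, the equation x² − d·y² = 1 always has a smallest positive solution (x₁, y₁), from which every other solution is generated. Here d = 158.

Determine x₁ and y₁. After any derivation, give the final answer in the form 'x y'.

[12; 1,1,3,12,3,1,1,24] for √158; ℓ=8 ⇒ convergent index 7
k=0  a_k=12  p_k/q_k = 12/1
…
k=2  a_k=1  p_k/q_k = 25/2
k=3  a_k=3  p_k/q_k = 88/7
k=4  a_k=12  p_k/q_k = 1081/86
…
k=6  a_k=1  p_k/q_k = 4412/351
k=7  a_k=1  p_k/q_k = 7743/616
fundamental: x₁=7743, y₁=616  (since 59954049 − 158·379456 = 1)

7743 616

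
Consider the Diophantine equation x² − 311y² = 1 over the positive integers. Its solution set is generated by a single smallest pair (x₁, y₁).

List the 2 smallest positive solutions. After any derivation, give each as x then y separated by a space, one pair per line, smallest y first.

√311 → a₀=17, period (1,1,1,2,1,…,1,1,34); ℓ=16 even so k=15
step 0: (17, 1)  from 17·(1,0) + (0,1)
…
step 3: (53, 3)  from 1·(35,2) + (18,1)
step 4: (141, 8)  from 2·(53,3) + (35,2)
…
step 6: (1305, 74)  from 6·(194,11) + (141,8)
step 7: (4109, 233)  from 3·(1305,74) + (194,11)
…
step 9: (217583, 12338)  from 3·(71158,4035) + (4109,233)
…
step 11: (1594239, 90401)  from 1·(1376656,78063) + (217583,12338)
…
step 13: (6159373, 349266)  from 1·(4565134,258865) + (1594239,90401)
step 14: (10724507, 608131)  from 1·(6159373,349266) + (4565134,258865)
step 15: (16883880, 957397)  from 1·(10724507,608131) + (6159373,349266)
(x₁, y₁) = (16883880, 957397);  16883880² − 311·957397² = 1 ✓
(16883880+957397√311)^2 = 570130807708799 + 32329152120720√311

16883880 957397
570130807708799 32329152120720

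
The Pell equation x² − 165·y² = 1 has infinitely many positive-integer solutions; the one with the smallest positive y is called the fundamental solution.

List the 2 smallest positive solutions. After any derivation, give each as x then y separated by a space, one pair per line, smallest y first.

1079 84
2328481 181272

[12; 1,5,2,5,1,24] for √165; ℓ=6 ⇒ convergent index 5
k=0  a_k=12  p_k/q_k = 12/1
k=1  a_k=1  p_k/q_k = 13/1
k=2  a_k=5  p_k/q_k = 77/6
k=3  a_k=2  p_k/q_k = 167/13
k=4  a_k=5  p_k/q_k = 912/71
k=5  a_k=1  p_k/q_k = 1079/84
(x₁, y₁) = (1079, 84);  1079² − 165·84² = 1 ✓
k=2:  x_2 = 1079·1079+165·84·84 = 2328481,  y_2 = 1079·84+84·1079 = 181272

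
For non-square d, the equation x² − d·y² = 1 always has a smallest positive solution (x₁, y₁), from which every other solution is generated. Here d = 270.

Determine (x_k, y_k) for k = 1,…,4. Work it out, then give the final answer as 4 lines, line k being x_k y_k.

√270 = [16; 2,3,6,3,2,32, …], period ℓ=6 (even) → k=5
a_0=16:  p_0=16·1+0=16,  q_0=16·0+1=1
…
a_2=3:  p_2=3·33+16=115,  q_2=3·2+1=7
a_3=6:  p_3=6·115+33=723,  q_3=6·7+2=44
a_4=3:  p_4=3·723+115=2284,  q_4=3·44+7=139
a_5=2:  p_5=2·2284+723=5291,  q_5=2·139+44=322
fundamental: x₁=5291, y₁=322  (since 27994681 − 270·103684 = 1)
(5291+322√270)^2 = 55989361 + 3407404√270
(5291+322√270)^3 = 592479412811 + 36057148806√270
(5291+322√270)^4 = 6269617090376641 + 381556745257688√270

5291 322
55989361 3407404
592479412811 36057148806
6269617090376641 381556745257688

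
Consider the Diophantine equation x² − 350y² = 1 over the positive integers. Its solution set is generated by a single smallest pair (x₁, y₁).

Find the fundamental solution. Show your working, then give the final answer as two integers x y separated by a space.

√350 → a₀=18, period (1,2,2,2,1,36); ℓ=6 even so k=5
step 0: (18, 1)  from 18·(1,0) + (0,1)
…
step 2: (56, 3)  from 2·(19,1) + (18,1)
…
step 4: (318, 17)  from 2·(131,7) + (56,3)
step 5: (449, 24)  from 1·(318,17) + (131,7)
(x₁, y₁) = (449, 24);  449² − 350·24² = 1 ✓

449 24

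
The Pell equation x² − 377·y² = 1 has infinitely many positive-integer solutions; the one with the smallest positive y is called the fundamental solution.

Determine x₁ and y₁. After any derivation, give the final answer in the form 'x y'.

d=377: √d = [19; 2,2,2,38] (ℓ=4, even), read p_3/q_3
i=0: a=19 ⇒ p=19, q=1
i=1: a=2 ⇒ p=39, q=2
i=2: a=2 ⇒ p=97, q=5
i=3: a=2 ⇒ p=233, q=12
fundamental: x₁=233, y₁=12  (since 54289 − 377·144 = 1)

233 12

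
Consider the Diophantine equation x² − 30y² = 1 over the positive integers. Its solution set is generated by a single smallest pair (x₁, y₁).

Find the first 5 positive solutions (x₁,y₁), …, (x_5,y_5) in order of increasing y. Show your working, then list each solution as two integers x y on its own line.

d=30: √d = [5; 2,10] (ℓ=2, even), read p_1/q_1
a_0=5:  p_0=5·1+0=5,  q_0=5·0+1=1
a_1=2:  p_1=2·5+1=11,  q_1=2·1+0=2
→ (11, 2).  Check: 11²=121, 30·2²=120, difference 1.
(x_2, y_2) = (11·11 + 30·2·2, 11·2 + 2·11) = (241, 44)
(x_3, y_3) = (11·241 + 30·2·44, 11·44 + 2·241) = (5291, 966)
(x_4, y_4) = (11·5291 + 30·2·966, 11·966 + 2·5291) = (116161, 21208)
(x_5, y_5) = (11·116161 + 30·2·21208, 11·21208 + 2·116161) = (2550251, 465610)

11 2
241 44
5291 966
116161 21208
2550251 465610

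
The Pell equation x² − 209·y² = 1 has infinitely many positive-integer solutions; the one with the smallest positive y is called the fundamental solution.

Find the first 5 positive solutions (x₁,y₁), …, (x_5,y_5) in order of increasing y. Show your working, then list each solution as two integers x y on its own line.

√209 = [14; 2,5,3,2,3,5,2,28, …], period ℓ=8 (even) → k=7
step 0: (14, 1)  from 14·(1,0) + (0,1)
…
step 3: (506, 35)  from 3·(159,11) + (29,2)
step 4: (1171, 81)  from 2·(506,35) + (159,11)
…
step 6: (21266, 1471)  from 5·(4019,278) + (1171,81)
step 7: (46551, 3220)  from 2·(21266,1471) + (4019,278)
(x₁, y₁) = (46551, 3220);  46551² − 209·3220² = 1 ✓
n=2: (46551,3220)∘(46551,3220) = (46551·46551+209·3220·3220, 46551·3220+3220·46551) = (4333991201,299788440)
n=3: (4333991201,299788440)∘(46551,3220) = (46551·4333991201+209·3220·299788440, 46551·299788440+3220·4333991201) = (403503248748951,27910903337660)
n=4: (403503248748951,27910903337660)∘(46551,3220) = (46551·403503248748951+209·3220·27910903337660, 46551·27910903337660+3220·403503248748951) = (37566959460690844801,2598560922243032880)
n=5: (37566959460690844801,2598560922243032880)∘(46551,3220) = (46551·37566959460690844801+209·3220·2598560922243032880, 46551·2598560922243032880+3220·37566959460690844801) = (3497559059305735783913751,241931218954759943856100)

46551 3220
4333991201 299788440
403503248748951 27910903337660
37566959460690844801 2598560922243032880
3497559059305735783913751 241931218954759943856100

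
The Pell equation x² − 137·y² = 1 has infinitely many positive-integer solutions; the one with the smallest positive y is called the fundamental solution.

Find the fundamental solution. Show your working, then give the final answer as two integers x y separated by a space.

√137 = [11; 1,2,2,1,1,2,2,1,22, …], period ℓ=9 (odd) → k=17
step 0: (11, 1)  from 11·(1,0) + (0,1)
step 1: (12, 1)  from 1·(11,1) + (1,0)
step 2: (35, 3)  from 2·(12,1) + (11,1)
…
step 4: (117, 10)  from 1·(82,7) + (35,3)
…
step 7: (1229, 105)  from 2·(515,44) + (199,17)
…
step 9: (39597, 3383)  from 22·(1744,149) + (1229,105)
step 10: (41341, 3532)  from 1·(39597,3383) + (1744,149)
…
step 13: (408178, 34873)  from 1·(285899,24426) + (122279,10447)
…
step 15: (1796332, 153471)  from 2·(694077,59299) + (408178,34873)
step 16: (4286741, 366241)  from 2·(1796332,153471) + (694077,59299)
step 17: (6083073, 519712)  from 1·(4286741,366241) + (1796332,153471)
→ (6083073, 519712).  Check: 6083073²=37003777123329, 137·519712²=37003777123328, difference 1.

6083073 519712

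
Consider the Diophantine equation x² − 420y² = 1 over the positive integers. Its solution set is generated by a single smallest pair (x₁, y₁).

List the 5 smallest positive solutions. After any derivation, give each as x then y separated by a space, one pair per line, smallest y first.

[20; 2,40] for √420; ℓ=2 ⇒ convergent index 1
step 0: (20, 1)  from 20·(1,0) + (0,1)
step 1: (41, 2)  from 2·(20,1) + (1,0)
fundamental: x₁=41, y₁=2  (since 1681 − 420·4 = 1)
k=2:  x_2 = 41·41+420·2·2 = 3361,  y_2 = 41·2+2·41 = 164
k=3:  x_3 = 41·3361+420·2·164 = 275561,  y_3 = 41·164+2·3361 = 13446
k=4:  x_4 = 41·275561+420·2·13446 = 22592641,  y_4 = 41·13446+2·275561 = 1102408
k=5:  x_5 = 41·22592641+420·2·1102408 = 1852321001,  y_5 = 41·1102408+2·22592641 = 90384010

41 2
3361 164
275561 13446
22592641 1102408
1852321001 90384010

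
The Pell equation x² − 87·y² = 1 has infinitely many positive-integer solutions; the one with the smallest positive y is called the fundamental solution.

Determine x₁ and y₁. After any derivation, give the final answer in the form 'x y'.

28 3

√87 = [9; 3,18, …], period ℓ=2 (even) → k=1
step 0: (9, 1)  from 9·(1,0) + (0,1)
step 1: (28, 3)  from 3·(9,1) + (1,0)
(x₁, y₁) = (28, 3);  28² − 87·3² = 1 ✓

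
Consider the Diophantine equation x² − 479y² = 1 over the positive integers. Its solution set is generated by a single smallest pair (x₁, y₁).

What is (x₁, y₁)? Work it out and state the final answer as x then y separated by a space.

√479 → a₀=21, period (1,7,1,3,2,21,2,3,1,7,1,42); ℓ=12 even so k=11
k=0  a_k=21  p_k/q_k = 21/1
k=1  a_k=1  p_k/q_k = 22/1
…
k=3  a_k=1  p_k/q_k = 197/9
…
k=7  a_k=2  p_k/q_k = 75879/3467
k=8  a_k=3  p_k/q_k = 264712/12095
…
k=10  a_k=7  p_k/q_k = 2648849/121029
k=11  a_k=1  p_k/q_k = 2989440/136591
fundamental: x₁=2989440, y₁=136591  (since 8936751513600 − 479·18657101281 = 1)

2989440 136591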